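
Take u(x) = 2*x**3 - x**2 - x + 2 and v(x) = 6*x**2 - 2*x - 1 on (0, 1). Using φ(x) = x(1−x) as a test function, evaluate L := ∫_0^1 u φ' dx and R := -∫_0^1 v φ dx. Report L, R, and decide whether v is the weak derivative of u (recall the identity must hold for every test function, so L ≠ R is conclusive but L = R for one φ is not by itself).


LHS = 1/30, RHS = 1/30. Yes, v = u' weakly.

u(x) = 2*x**3 - x**2 - x + 2, classical derivative u'(x) = 6*x**2 - 2*x - 1.
φ(x) = x(1−x), so φ'(x) = 1 - 2*x.
Note φ(0) = φ(1) = 0, so the boundary term u·φ vanishes.
LHS = ∫_0^1 u(x) φ'(x) dx = ∫_0^1 (-4*x^4 + 4*x^3 + x^2 - 5*x + 2) dx. Term by term:
  ∫_0^1 -4*x^4 dx = -4/5;  ∫_0^1 4*x^3 dx = 1;  ∫_0^1 x^2 dx = 1/3;
  ∫_0^1 -5*x dx = -5/2;  ∫_0^1 2 dx = 2.
Sum: -4/5 + 1 + 1/3 − 5/2 + 2 = 1/30.
So LHS = 1/30.
∫_0^1 v(x) φ(x) dx = ∫_0^1 (-6*x^4 + 8*x^3 - x^2 - x) dx. Term by term:
  ∫_0^1 -6*x^4 dx = -6/5;  ∫_0^1 8*x^3 dx = 2;  ∫_0^1 -x^2 dx = -1/3;
  ∫_0^1 -x dx = -1/2.
Sum: -6/5 + 2 − 1/3 − 1/2 = -1/30.
So RHS = -∫_0^1 v(x) φ(x) dx = 1/30.
LHS = RHS, so the identity holds for this test φ.
Moreover u is smooth here and v(x) = u'(x) = 6*x**2 - 2*x - 1 pointwise, so the identity holds for every test function. Hence v is the weak derivative of u.


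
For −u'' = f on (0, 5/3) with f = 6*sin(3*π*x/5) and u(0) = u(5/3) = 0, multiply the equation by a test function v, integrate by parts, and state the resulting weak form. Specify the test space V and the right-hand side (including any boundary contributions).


V = H^1_0(0, 5/3) (so v(0) = v(5/3) = 0); weak form: ∫_0^5/3 u'v' dx = ∫_0^5/3 (6*sin(3*π*x/5)) v dx for all v ∈ V.

Multiply both sides by a test function v and integrate from 0 to 5/3:
  ∫_0^5/3 −u''(x) v(x) dx = ∫_0^5/3 f(x) v(x) dx.
Integrate the LHS by parts once:
  ∫_0^5/3 −u'' v dx = −[u'(x) v(x)]_0^5/3 + ∫_0^5/3 u'(x) v'(x) dx.
Thus ∫_0^5/3 u'(x) v'(x) dx = ∫_0^5/3 f(x) v(x) dx + [u'(x) v(x)]_0^5/3.
Choose V so that boundary terms are either known or forced to vanish.
u is Dirichlet: u(0) = u(5/3) = 0. Let V = H^1_0(0, 5/3); then v(0) = v(5/3) = 0, and [u' v]_0^5/3 = 0.
Weak formulation: find u (satisfying any essential BC) such that ∫_0^5/3 u'(x) v'(x) dx = ∫_0^5/3 f v dx for all v ∈ V.
Substituting f(x) = 6*sin(3*π*x/5), the right-hand side is ∫_0^5/3 (6*sin(3*π*x/5)) v dx.


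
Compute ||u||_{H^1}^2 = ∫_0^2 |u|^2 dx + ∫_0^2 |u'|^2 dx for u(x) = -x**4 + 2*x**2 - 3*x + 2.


||u||_{H^1}^2 = 71038/315

The H^1 norm (squared) on an interval (0, L) is
  ||u||_{H^1}^2 = ∫_0^L u(x)^2 dx + ∫_0^L u'(x)^2 dx.
Compute u'(x) = -4*x**3 + 4*x - 3.
Then u(x)^2 = x**8 - 4*x**6 + 6*x**5 - 12*x**3 + 17*x**2 - 12*x + 4 and u'(x)^2 = 16*x**6 - 32*x**4 + 24*x**3 + 16*x**2 - 24*x + 9.
Integrate each monomial from 0 to 2 using ∫_0^2 c·x^n dx = c·2^(n+1)/(n+1):
  ∫_0^2 u(x)^2 dx = ∫_0^2 (x^8 - 4*x^6 + 6*x^5 - 12*x^3 + 17*x^2 - 12*x + 4) dx. Term by term:
    ∫_0^2 x^8 dx = 512/9;  ∫_0^2 -4*x^6 dx = -512/7;  ∫_0^2 6*x^5 dx = 64;
    ∫_0^2 -12*x^3 dx = -48;  ∫_0^2 17*x^2 dx = 136/3;  ∫_0^2 -12*x dx = -24;
    ∫_0^2 4 dx = 8.
  Sum: 512/9 − 512/7 + 64 − 48 + 136/3 − 24 + 8 = 1832/63.
  ∫_0^2 u'(x)^2 dx = ∫_0^2 (16*x^6 - 32*x^4 + 24*x^3 + 16*x^2 - 24*x + 9) dx. Term by term:
    ∫_0^2 16*x^6 dx = 2048/7;  ∫_0^2 -32*x^4 dx = -1024/5;  ∫_0^2 24*x^3 dx = 96;
    ∫_0^2 16*x^2 dx = 128/3;  ∫_0^2 -24*x dx = -48;  ∫_0^2 9 dx = 18.
  Sum: 2048/7 − 1024/5 + 96 + 128/3 − 48 + 18 = 20626/105.
Adding: ||u||_{H^1}^2 = 1832/63 + 20626/105 = 71038/315.


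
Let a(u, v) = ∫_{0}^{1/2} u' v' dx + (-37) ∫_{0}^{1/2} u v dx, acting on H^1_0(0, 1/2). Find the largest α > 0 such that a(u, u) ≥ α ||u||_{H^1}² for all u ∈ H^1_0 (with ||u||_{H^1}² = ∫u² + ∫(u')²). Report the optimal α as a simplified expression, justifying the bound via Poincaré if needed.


α = (-37 + 4*π^2)/(1 + 4*π^2)

Coercivity of a(·,·) on H^1_0(0, 1/2) means a(u, u) ≥ α ||u||_{H^1}² for every u ∈ H^1_0.
The interval has length L = 1/2, and Poincaré/coercivity depend only on L. Here a(u, u) = ∫(u')² + (-37)·∫u².
Here c = -37 < 0 with |c| < (π/L)² = 4*π^2, so coercivity still holds. The condition a(u,u) ≥ α||u||_{H^1}² reads (1−α)∫(u')² ≥ (α−c)∫u². Any admissible α is ≤ 1 (rapidly oscillating u have ∫u²/∫(u')² → 0), and α = 1 would force 0 ≥ (1−c)∫u², impossible since c < 1; so 1−α > 0. By the sharp Poincaré inequality on H^1_0 of an interval of length L, ∫(u')² ≥ (π/L)²∫u² with equality for the first sine mode sin(π(x−x₀)/L) (x₀ the left endpoint), so the inequality holds for all u iff (1−α)(π/L)² ≥ α − c, i.e. α ≤ ((π/L)² + c)/((π/L)² + 1) = (1 + c(L/π)²)/(1 + (L/π)²). (Direct route, valid since c ≤ 0: Poincaré gives c∫u² ≥ c(L/π)²∫(u')², so a(u,u) ≥ (1 + c(L/π)²)∫(u')², while ||u||_{H^1}² ≤ (1 + (L/π)²)∫(u')²; dividing yields the same α.) With (π/L)² = 4*π^2 and c = -37, the largest admissible constant is α = ((π/L)² + c)/((π/L)² + 1).
Simplifying, α = (-37 + 4*π^2)/(1 + 4*π^2).


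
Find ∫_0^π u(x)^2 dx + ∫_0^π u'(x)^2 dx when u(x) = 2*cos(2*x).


||u||_{H^1(0,π)}^2 = 10*π

u'(x) = -4*sin(2*x).
Expand u² and (u')² and integrate term by term on (0, π), using: for integers n ≥ 1, ∫_0^π sin²(nx) dx = ∫_0^π cos²(nx) dx = π/2; for n ≠ n', ∫_0^π sin(nx)sin(n'x) dx = ∫_0^π cos(nx)cos(n'x) dx = 0; and by product-to-sum, ∫_0^π sin(nx)cos(n'x) dx = ½∫_0^π [sin((n+n')x) + sin((n−n')x)] dx, which is 0 when n+n' is even and 2n/(n²−n'²) when n+n' is odd (it need not vanish on (0, π)).
  u² squared terms: (2)²·∫cos(2x)² dx = 4·π/2 = 2*π.
  So ∫_0^π u² dx = 2*π.
  (u')² squared terms: (-4)²·∫sin(2x)² dx = 16·π/2 = 8*π.
  So ∫_0^π (u')² dx = 8*π.
||u||_{H^1}^2 = (2*π) + (8*π) = 10*π.


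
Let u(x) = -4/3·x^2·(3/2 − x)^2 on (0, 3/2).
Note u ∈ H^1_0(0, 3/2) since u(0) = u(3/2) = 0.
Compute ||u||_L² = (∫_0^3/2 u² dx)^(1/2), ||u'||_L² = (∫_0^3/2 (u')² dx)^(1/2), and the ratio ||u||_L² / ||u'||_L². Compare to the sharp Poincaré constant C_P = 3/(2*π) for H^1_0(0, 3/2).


||u||_L² / ||u'||_L² = sqrt(3)/4 < C_P = 3/(2*π).

u(x) = -4/3·x^2·(3/2 − x)^2, so u'(x) = 2*x*(-8*x^2 + 18*x - 9)/3.
u(x) = -4/3·x^2·(3/2 − x)^2 vanishes at x = 0 and x = 3/2, so u ∈ H^1_0(0, 3/2). Differentiate via the product rule and integrate the resulting polynomials term by term.
  ∫_0^3/2 u² dx = ∫_0^3/2 (16*x^8/9 - 32*x^7/3 + 24*x^6 - 24*x^5 + 9*x^4) dx. Term by term:
    ∫_0^3/2 16*x^8/9 dx = 243/32;  ∫_0^3/2 -32*x^7/3 dx = -2187/64;  ∫_0^3/2 24*x^6 dx = 6561/112;
    ∫_0^3/2 -24*x^5 dx = -729/16;  ∫_0^3/2 9*x^4 dx = 2187/160.
  Sum: 243/32 − 2187/64 + 6561/112 − 729/16 + 2187/160 = 243/2240.
  ∫_0^3/2 (u')² dx = ∫_0^3/2 (256*x^6/9 - 128*x^5 + 208*x^4 - 144*x^3 + 36*x^2) dx. Term by term:
    ∫_0^3/2 256*x^6/9 dx = 486/7;  ∫_0^3/2 -128*x^5 dx = -243;  ∫_0^3/2 208*x^4 dx = 3159/10;
    ∫_0^3/2 -144*x^3 dx = -729/4;  ∫_0^3/2 36*x^2 dx = 81/2.
  Sum: 486/7 − 243 + 3159/10 − 729/4 + 81/2 = 81/140.
∫_0^3/2 u² dx = 243/2240, so ||u||_L² = 9*sqrt(105)/280.
∫_0^3/2 (u')² dx = 81/140, so ||u'||_L² = 9*sqrt(35)/70.
Ratio ||u||_L² / ||u'||_L² = sqrt(3)/4.
Sharp Poincaré constant on H^1_0(0, 3/2) is C_P = L/π = 3/(2*π), achieved by sin(2*π/3·x).
A polynomial bump cannot attain the sharp Poincaré constant (only the first sine eigenfunction does), so the ratio is strictly less than C_P, consistent with ||u||_L² ≤ C_P ||u'||_L².


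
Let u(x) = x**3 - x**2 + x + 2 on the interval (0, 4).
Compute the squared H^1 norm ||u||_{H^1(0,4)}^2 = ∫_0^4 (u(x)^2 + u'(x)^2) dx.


||u||_{H^1}^2 = 103676/35

The H^1 norm (squared) on an interval (0, L) is
  ||u||_{H^1}^2 = ∫_0^L u(x)^2 dx + ∫_0^L u'(x)^2 dx.
Compute u'(x) = 3*x**2 - 2*x + 1.
Then u(x)^2 = x**6 - 2*x**5 + 3*x**4 + 2*x**3 - 3*x**2 + 4*x + 4 and u'(x)^2 = 9*x**4 - 12*x**3 + 10*x**2 - 4*x + 1.
Integrate each monomial from 0 to 4 using ∫_0^4 c·x^n dx = c·4^(n+1)/(n+1):
  ∫_0^4 u(x)^2 dx = ∫_0^4 (x^6 - 2*x^5 + 3*x^4 + 2*x^3 - 3*x^2 + 4*x + 4) dx. Term by term:
    ∫_0^4 x^6 dx = 16384/7;  ∫_0^4 -2*x^5 dx = -4096/3;  ∫_0^4 3*x^4 dx = 3072/5;
    ∫_0^4 2*x^3 dx = 128;  ∫_0^4 -3*x^2 dx = -64;  ∫_0^4 4*x dx = 32;
    ∫_0^4 4 dx = 16.
  Sum: 16384/7 − 4096/3 + 3072/5 + 128 − 64 + 32 + 16 = 178672/105.
  ∫_0^4 u'(x)^2 dx = ∫_0^4 (9*x^4 - 12*x^3 + 10*x^2 - 4*x + 1) dx. Term by term:
    ∫_0^4 9*x^4 dx = 9216/5;  ∫_0^4 -12*x^3 dx = -768;  ∫_0^4 10*x^2 dx = 640/3;
    ∫_0^4 -4*x dx = -32;  ∫_0^4 1 dx = 4.
  Sum: 9216/5 − 768 + 640/3 − 32 + 4 = 18908/15.
Adding: ||u||_{H^1}^2 = 178672/105 + 18908/15 = 103676/35.


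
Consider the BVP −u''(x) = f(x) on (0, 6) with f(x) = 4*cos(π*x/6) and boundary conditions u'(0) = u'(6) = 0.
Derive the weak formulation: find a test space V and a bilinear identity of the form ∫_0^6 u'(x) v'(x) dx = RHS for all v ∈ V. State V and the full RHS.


V = H^1(0, 6) (no boundary constraint on v; u is determined up to an additive constant); weak form: ∫_0^6 u'v' dx = ∫_0^6 (4*cos(π*x/6)) v dx for all v ∈ V.

Multiply both sides by a test function v and integrate from 0 to 6:
  ∫_0^6 −u''(x) v(x) dx = ∫_0^6 f(x) v(x) dx.
Integrate the LHS by parts once:
  ∫_0^6 −u'' v dx = −[u'(x) v(x)]_0^6 + ∫_0^6 u'(x) v'(x) dx.
Thus ∫_0^6 u'(x) v'(x) dx = ∫_0^6 f(x) v(x) dx + [u'(x) v(x)]_0^6.
Choose V so that boundary terms are either known or forced to vanish.
u has homogeneous Neumann: u'(0) = u'(6) = 0. So [u' v]_0^6 = 0·v(6) − 0·v(0) = 0 for any v; take V = H^1(0, 6).
Weak formulation: find u (satisfying any essential BC) such that ∫_0^6 u'(x) v'(x) dx = ∫_0^6 f v dx for all v ∈ V (homogeneous Neumann, so boundary terms vanish).
Substituting f(x) = 4*cos(π*x/6), the right-hand side is ∫_0^6 (4*cos(π*x/6)) v dx.
Compatibility check (pure Neumann): taking v ≡ 1 ∈ V gives 0 = ∫_0^6 f dx + (0) − (0), i.e. ∫_0^6 f dx must equal u'(0) − u'(6) = 0. Indeed ∫_0^6 (4*cos(π*x/6)) dx = 0, so the data are compatible. The solution is then unique only up to an additive constant (fix it e.g. by requiring ∫_0^6 u dx = 0).


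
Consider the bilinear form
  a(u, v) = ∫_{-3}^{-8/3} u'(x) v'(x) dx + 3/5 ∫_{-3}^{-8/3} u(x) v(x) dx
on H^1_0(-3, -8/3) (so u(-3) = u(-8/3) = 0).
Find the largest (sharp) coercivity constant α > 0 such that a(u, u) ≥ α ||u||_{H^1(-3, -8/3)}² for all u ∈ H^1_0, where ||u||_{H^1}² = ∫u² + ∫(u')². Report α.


α = 3*(1 + 15*π^2)/(5*(1 + 9*π^2))

Coercivity of a(·,·) on H^1_0(-3, -8/3) means a(u, u) ≥ α ||u||_{H^1}² for every u ∈ H^1_0.
The interval has length L = 1/3, and Poincaré/coercivity depend only on L. Here a(u, u) = ∫(u')² + (3/5)·∫u².
Here 0 < c = 3/5 < 1. The condition a(u,u) ≥ α||u||_{H^1}² reads (1−α)∫(u')² ≥ (α−c)∫u². Any admissible α is ≤ 1 (rapidly oscillating u have ∫u²/∫(u')² → 0), and α = 1 would force 0 ≥ (1−c)∫u², impossible since c < 1; so 1−α > 0. By the sharp Poincaré inequality on H^1_0 of an interval of length L, ∫(u')² ≥ (π/L)²∫u² with equality for the first sine mode sin(π(x−x₀)/L) (x₀ the left endpoint), so the inequality holds for all u iff (1−α)(π/L)² ≥ α − c, i.e. α ≤ ((π/L)² + c)/((π/L)² + 1) = (1 + c(L/π)²)/(1 + (L/π)²). With (π/L)² = 9*π^2 and c = 3/5, the largest admissible constant is α = ((π/L)² + c)/((π/L)² + 1).
Simplifying, α = 3*(1 + 15*π^2)/(5*(1 + 9*π^2)).


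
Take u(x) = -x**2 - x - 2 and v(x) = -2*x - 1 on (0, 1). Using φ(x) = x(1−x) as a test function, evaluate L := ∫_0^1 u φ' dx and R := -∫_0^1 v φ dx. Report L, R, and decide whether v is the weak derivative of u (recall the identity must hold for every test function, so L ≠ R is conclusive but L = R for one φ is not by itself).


LHS = 1/3, RHS = 1/3. Yes, v = u' weakly.

u(x) = -x**2 - x - 2, classical derivative u'(x) = -2*x - 1.
φ(x) = x(1−x), so φ'(x) = 1 - 2*x.
Note φ(0) = φ(1) = 0, so the boundary term u·φ vanishes.
LHS = ∫_0^1 u(x) φ'(x) dx = ∫_0^1 (2*x^3 + x^2 + 3*x - 2) dx. Term by term:
  ∫_0^1 2*x^3 dx = 1/2;  ∫_0^1 x^2 dx = 1/3;  ∫_0^1 3*x dx = 3/2;
  ∫_0^1 -2 dx = -2.
Sum: 1/2 + 1/3 + 3/2 − 2 = 1/3.
So LHS = 1/3.
∫_0^1 v(x) φ(x) dx = ∫_0^1 (2*x^3 - x^2 - x) dx. Term by term:
  ∫_0^1 2*x^3 dx = 1/2;  ∫_0^1 -x^2 dx = -1/3;  ∫_0^1 -x dx = -1/2.
Sum: 1/2 − 1/3 − 1/2 = -1/3.
So RHS = -∫_0^1 v(x) φ(x) dx = 1/3.
LHS = RHS, so the identity holds for this test φ.
Moreover u is smooth here and v(x) = u'(x) = -2*x - 1 pointwise, so the identity holds for every test function. Hence v is the weak derivative of u.


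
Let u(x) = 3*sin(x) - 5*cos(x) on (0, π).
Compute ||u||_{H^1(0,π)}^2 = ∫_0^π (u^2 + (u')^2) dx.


||u||_{H^1(0,π)}^2 = 34*π

u'(x) = 5*sin(x) + 3*cos(x).
Expand u² and (u')² and integrate term by term on (0, π), using: for integers n ≥ 1, ∫_0^π sin²(nx) dx = ∫_0^π cos²(nx) dx = π/2; for n ≠ n', ∫_0^π sin(nx)sin(n'x) dx = ∫_0^π cos(nx)cos(n'x) dx = 0; and by product-to-sum, ∫_0^π sin(nx)cos(n'x) dx = ½∫_0^π [sin((n+n')x) + sin((n−n')x)] dx, which is 0 when n+n' is even and 2n/(n²−n'²) when n+n' is odd (it need not vanish on (0, π)).
  u² squared terms: (-5)²·∫cos(x)² dx = 25·π/2 = 25*π/2;  (3)²·∫sin(x)² dx = 9·π/2 = 9*π/2.
  u² cross terms: 2·(-5)·(3)·∫cos(x)·sin(x) dx = -30·(0) = 0.
  So ∫_0^π u² dx = 25*π/2 + 9*π/2 + 0 = 17*π.
  (u')² squared terms: (3)²·∫cos(x)² dx = 9·π/2 = 9*π/2;  (5)²·∫sin(x)² dx = 25·π/2 = 25*π/2.
  (u')² cross terms: 2·(3)·(5)·∫cos(x)·sin(x) dx = 30·(0) = 0.
  So ∫_0^π (u')² dx = 9*π/2 + 25*π/2 + 0 = 17*π.
||u||_{H^1}^2 = (17*π) + (17*π) = 34*π.


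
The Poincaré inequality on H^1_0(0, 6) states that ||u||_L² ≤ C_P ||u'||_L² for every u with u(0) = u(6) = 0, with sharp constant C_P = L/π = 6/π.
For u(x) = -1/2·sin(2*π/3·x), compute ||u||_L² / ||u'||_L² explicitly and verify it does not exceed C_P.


||u||_L² / ||u'||_L² = 3/(2*π) < C_P = 6/π.

u(x) = -1/2·sin(2*π/3·x), so u'(x) = -π*cos(2*π*x/3)/3.
Writing u(x) = A·sin(kπx/L) with A = -1/2 and k = 4, use ∫_0^L sin²(kπx/L) dx = L/2 and ∫_0^L cos²(kπx/L) dx = L/2.
u² = 1/4·sin²(2*π/3·x) and (u')² = π^2/9·cos²(2*π/3·x), and each of sin², cos² integrates to L/2 = 3 over (0, 6).
∫_0^6 u² dx = 3/4, so ||u||_L² = sqrt(3)/2.
∫_0^6 (u')² dx = π^2/3, so ||u'||_L² = sqrt(3)*π/3.
Ratio ||u||_L² / ||u'||_L² = 3/(2*π).
Sharp Poincaré constant on H^1_0(0, 6) is C_P = L/π = 6/π, achieved by sin(π/6·x).
This is the k = 4 harmonic; the ratio L/(kπ) is strictly less than C_P = L/π, consistent with the sharp inequality ||u||_L² ≤ C_P ||u'||_L².


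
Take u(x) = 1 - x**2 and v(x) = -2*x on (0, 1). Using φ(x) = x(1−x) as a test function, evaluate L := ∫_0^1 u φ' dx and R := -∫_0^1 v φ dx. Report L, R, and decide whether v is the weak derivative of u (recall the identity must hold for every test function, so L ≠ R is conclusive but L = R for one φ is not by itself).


LHS = 1/6, RHS = 1/6. Yes, v = u' weakly.

u(x) = 1 - x**2, classical derivative u'(x) = -2*x.
φ(x) = x(1−x), so φ'(x) = 1 - 2*x.
Note φ(0) = φ(1) = 0, so the boundary term u·φ vanishes.
LHS = ∫_0^1 u(x) φ'(x) dx = ∫_0^1 (2*x^3 - x^2 - 2*x + 1) dx. Term by term:
  ∫_0^1 2*x^3 dx = 1/2;  ∫_0^1 -x^2 dx = -1/3;  ∫_0^1 -2*x dx = -1;
  ∫_0^1 1 dx = 1.
Sum: 1/2 − 1/3 − 1 + 1 = 1/6.
So LHS = 1/6.
∫_0^1 v(x) φ(x) dx = ∫_0^1 (2*x^3 - 2*x^2) dx. Term by term:
  ∫_0^1 2*x^3 dx = 1/2;  ∫_0^1 -2*x^2 dx = -2/3.
Sum: 1/2 − 2/3 = -1/6.
So RHS = -∫_0^1 v(x) φ(x) dx = 1/6.
LHS = RHS, so the identity holds for this test φ.
Moreover u is smooth here and v(x) = u'(x) = -2*x pointwise, so the identity holds for every test function. Hence v is the weak derivative of u.


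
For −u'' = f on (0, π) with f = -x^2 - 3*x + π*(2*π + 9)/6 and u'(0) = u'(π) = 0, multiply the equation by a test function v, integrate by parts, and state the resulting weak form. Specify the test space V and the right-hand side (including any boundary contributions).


V = H^1(0, π) (no boundary constraint on v; u is determined up to an additive constant); weak form: ∫_0^π u'v' dx = ∫_0^π (-x^2 - 3*x + π*(2*π + 9)/6) v dx for all v ∈ V.

Multiply both sides by a test function v and integrate from 0 to π:
  ∫_0^π −u''(x) v(x) dx = ∫_0^π f(x) v(x) dx.
Integrate the LHS by parts once:
  ∫_0^π −u'' v dx = −[u'(x) v(x)]_0^π + ∫_0^π u'(x) v'(x) dx.
Thus ∫_0^π u'(x) v'(x) dx = ∫_0^π f(x) v(x) dx + [u'(x) v(x)]_0^π.
Choose V so that boundary terms are either known or forced to vanish.
u has homogeneous Neumann: u'(0) = u'(π) = 0. So [u' v]_0^π = 0·v(π) − 0·v(0) = 0 for any v; take V = H^1(0, π).
Weak formulation: find u (satisfying any essential BC) such that ∫_0^π u'(x) v'(x) dx = ∫_0^π f v dx for all v ∈ V (homogeneous Neumann, so boundary terms vanish).
Substituting f(x) = -x^2 - 3*x + π*(2*π + 9)/6, the right-hand side is ∫_0^π (-x^2 - 3*x + π*(2*π + 9)/6) v dx.
Compatibility check (pure Neumann): taking v ≡ 1 ∈ V gives 0 = ∫_0^π f dx + (0) − (0), i.e. ∫_0^π f dx must equal u'(0) − u'(π) = 0. Indeed ∫_0^π (-x^2 - 3*x + π*(2*π + 9)/6) dx = 0, so the data are compatible. The solution is then unique only up to an additive constant (fix it e.g. by requiring ∫_0^π u dx = 0).


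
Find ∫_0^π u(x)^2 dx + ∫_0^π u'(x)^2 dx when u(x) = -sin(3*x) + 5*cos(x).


||u||_{H^1(0,π)}^2 = 30*π

u'(x) = -5*sin(x) - 3*cos(3*x).
Expand u² and (u')² and integrate term by term on (0, π), using: for integers n ≥ 1, ∫_0^π sin²(nx) dx = ∫_0^π cos²(nx) dx = π/2; for n ≠ n', ∫_0^π sin(nx)sin(n'x) dx = ∫_0^π cos(nx)cos(n'x) dx = 0; and by product-to-sum, ∫_0^π sin(nx)cos(n'x) dx = ½∫_0^π [sin((n+n')x) + sin((n−n')x)] dx, which is 0 when n+n' is even and 2n/(n²−n'²) when n+n' is odd (it need not vanish on (0, π)).
  u² squared terms: (-1)²·∫sin(3x)² dx = 1·π/2 = π/2;  (5)²·∫cos(x)² dx = 25·π/2 = 25*π/2.
  u² cross terms: 2·(-1)·(5)·∫sin(3x)·cos(x) dx = -10·(0) = 0.
  So ∫_0^π u² dx = π/2 + 25*π/2 + 0 = 13*π.
  (u')² squared terms: (-5)²·∫sin(x)² dx = 25·π/2 = 25*π/2;  (-3)²·∫cos(3x)² dx = 9·π/2 = 9*π/2.
  (u')² cross terms: 2·(-5)·(-3)·∫sin(x)·cos(3x) dx = 30·(0) = 0.
  So ∫_0^π (u')² dx = 25*π/2 + 9*π/2 + 0 = 17*π.
||u||_{H^1}^2 = (13*π) + (17*π) = 30*π.


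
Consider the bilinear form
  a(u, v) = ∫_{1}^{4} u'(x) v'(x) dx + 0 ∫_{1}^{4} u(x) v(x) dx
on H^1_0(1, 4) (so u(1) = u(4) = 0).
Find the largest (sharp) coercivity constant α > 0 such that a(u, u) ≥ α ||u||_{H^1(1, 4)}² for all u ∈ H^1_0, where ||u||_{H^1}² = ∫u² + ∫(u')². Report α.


α = π^2/(9 + π^2)

Coercivity of a(·,·) on H^1_0(1, 4) means a(u, u) ≥ α ||u||_{H^1}² for every u ∈ H^1_0.
The interval has length L = 3, and Poincaré/coercivity depend only on L. Here a(u, u) = ∫(u')² + (0)·∫u².
Here c = 0, so a(u,u) = ∫(u')² alone. The condition a(u,u) ≥ α||u||_{H^1}² reads (1−α)∫(u')² ≥ (α−c)∫u². Any admissible α is ≤ 1 (rapidly oscillating u have ∫u²/∫(u')² → 0), and α = 1 would force 0 ≥ (1−c)∫u², impossible since c < 1; so 1−α > 0. By the sharp Poincaré inequality on H^1_0 of an interval of length L, ∫(u')² ≥ (π/L)²∫u² with equality for the first sine mode sin(π(x−x₀)/L) (x₀ the left endpoint), so the inequality holds for all u iff (1−α)(π/L)² ≥ α − c, i.e. α ≤ ((π/L)² + c)/((π/L)² + 1) = (1 + c(L/π)²)/(1 + (L/π)²). (Direct route, valid since c ≤ 0: Poincaré gives c∫u² ≥ c(L/π)²∫(u')², so a(u,u) ≥ (1 + c(L/π)²)∫(u')², while ||u||_{H^1}² ≤ (1 + (L/π)²)∫(u')²; dividing yields the same α.) With (π/L)² = π^2/9 and c = 0, the largest admissible constant is α = ((π/L)² + c)/((π/L)² + 1).
Simplifying, α = π^2/(9 + π^2).


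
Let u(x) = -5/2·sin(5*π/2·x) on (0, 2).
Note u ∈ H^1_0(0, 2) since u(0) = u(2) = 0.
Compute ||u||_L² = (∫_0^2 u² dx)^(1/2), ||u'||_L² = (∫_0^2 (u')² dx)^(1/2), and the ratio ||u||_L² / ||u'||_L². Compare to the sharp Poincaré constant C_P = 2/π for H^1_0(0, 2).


||u||_L² / ||u'||_L² = 2/(5*π) < C_P = 2/π.

u(x) = -5/2·sin(5*π/2·x), so u'(x) = -25*π*cos(5*π*x/2)/4.
Writing u(x) = A·sin(kπx/L) with A = -5/2 and k = 5, use ∫_0^L sin²(kπx/L) dx = L/2 and ∫_0^L cos²(kπx/L) dx = L/2.
u² = 25/4·sin²(5*π/2·x) and (u')² = 625*π^2/16·cos²(5*π/2·x), and each of sin², cos² integrates to L/2 = 1 over (0, 2).
∫_0^2 u² dx = 25/4, so ||u||_L² = 5/2.
∫_0^2 (u')² dx = 625*π^2/16, so ||u'||_L² = 25*π/4.
Ratio ||u||_L² / ||u'||_L² = 2/(5*π).
Sharp Poincaré constant on H^1_0(0, 2) is C_P = L/π = 2/π, achieved by sin(π/2·x).
This is the k = 5 harmonic; the ratio L/(kπ) is strictly less than C_P = L/π, consistent with the sharp inequality ||u||_L² ≤ C_P ||u'||_L².


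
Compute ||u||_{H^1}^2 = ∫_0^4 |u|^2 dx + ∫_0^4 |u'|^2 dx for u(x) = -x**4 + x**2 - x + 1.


||u||_{H^1}^2 = 2712248/45

The H^1 norm (squared) on an interval (0, L) is
  ||u||_{H^1}^2 = ∫_0^L u(x)^2 dx + ∫_0^L u'(x)^2 dx.
Compute u'(x) = -4*x**3 + 2*x - 1.
Then u(x)^2 = x**8 - 2*x**6 + 2*x**5 - x**4 - 2*x**3 + 3*x**2 - 2*x + 1 and u'(x)^2 = 16*x**6 - 16*x**4 + 8*x**3 + 4*x**2 - 4*x + 1.
Integrate each monomial from 0 to 4 using ∫_0^4 c·x^n dx = c·4^(n+1)/(n+1):
  ∫_0^4 u(x)^2 dx = ∫_0^4 (x^8 - 2*x^6 + 2*x^5 - x^4 - 2*x^3 + 3*x^2 - 2*x + 1) dx. Term by term:
    ∫_0^4 x^8 dx = 262144/9;  ∫_0^4 -2*x^6 dx = -32768/7;  ∫_0^4 2*x^5 dx = 4096/3;
    ∫_0^4 -x^4 dx = -1024/5;  ∫_0^4 -2*x^3 dx = -128;  ∫_0^4 3*x^2 dx = 64;
    ∫_0^4 -2*x dx = -16;  ∫_0^4 1 dx = 4.
  Sum: 262144/9 − 32768/7 + 4096/3 − 1024/5 − 128 + 64 − 16 + 4 = 8042108/315.
  ∫_0^4 u'(x)^2 dx = ∫_0^4 (16*x^6 - 16*x^4 + 8*x^3 + 4*x^2 - 4*x + 1) dx. Term by term:
    ∫_0^4 16*x^6 dx = 262144/7;  ∫_0^4 -16*x^4 dx = -16384/5;  ∫_0^4 8*x^3 dx = 512;
    ∫_0^4 4*x^2 dx = 256/3;  ∫_0^4 -4*x dx = -32;  ∫_0^4 1 dx = 4.
  Sum: 262144/7 − 16384/5 + 512 + 256/3 − 32 + 4 = 3647876/105.
Adding: ||u||_{H^1}^2 = 8042108/315 + 3647876/105 = 2712248/45.


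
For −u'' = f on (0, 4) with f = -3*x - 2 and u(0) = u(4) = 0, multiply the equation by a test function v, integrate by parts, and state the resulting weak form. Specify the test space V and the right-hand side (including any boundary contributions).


V = H^1_0(0, 4) (so v(0) = v(4) = 0); weak form: ∫_0^4 u'v' dx = ∫_0^4 (-3*x - 2) v dx for all v ∈ V.

Multiply both sides by a test function v and integrate from 0 to 4:
  ∫_0^4 −u''(x) v(x) dx = ∫_0^4 f(x) v(x) dx.
Integrate the LHS by parts once:
  ∫_0^4 −u'' v dx = −[u'(x) v(x)]_0^4 + ∫_0^4 u'(x) v'(x) dx.
Thus ∫_0^4 u'(x) v'(x) dx = ∫_0^4 f(x) v(x) dx + [u'(x) v(x)]_0^4.
Choose V so that boundary terms are either known or forced to vanish.
u is Dirichlet: u(0) = u(4) = 0. Let V = H^1_0(0, 4); then v(0) = v(4) = 0, and [u' v]_0^4 = 0.
Weak formulation: find u (satisfying any essential BC) such that ∫_0^4 u'(x) v'(x) dx = ∫_0^4 f v dx for all v ∈ V.
Substituting f(x) = -3*x - 2, the right-hand side is ∫_0^4 (-3*x - 2) v dx.


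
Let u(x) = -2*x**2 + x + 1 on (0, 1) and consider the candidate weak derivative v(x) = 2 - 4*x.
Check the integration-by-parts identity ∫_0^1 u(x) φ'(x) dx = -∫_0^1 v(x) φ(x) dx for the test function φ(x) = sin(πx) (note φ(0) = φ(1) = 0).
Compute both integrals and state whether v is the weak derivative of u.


LHS = 2/π, RHS = 0. No, v is not the weak derivative of u.

u(x) = -2*x**2 + x + 1, classical derivative u'(x) = 1 - 4*x.
φ(x) = sin(πx), so φ'(x) = π*cos(π*x).
Note φ(0) = φ(1) = 0, so the boundary term u·φ vanishes.
LHS = ∫_0^1 u(x) φ'(x) dx = ∫_0^1 (-2*π*x^2*cos(π*x) + π*x*cos(π*x) + π*cos(π*x)) dx. Term by term:
  ∫_0^1 π*cos(π*x) dx = 0;  ∫_0^1 π*x*cos(π*x) dx = -2/π;  ∫_0^1 -2*π*x^2*cos(π*x) dx = 4/π.
Sum: 0 − 2/π + 4/π = 2/π.
So LHS = 2/π.
∫_0^1 v(x) φ(x) dx = ∫_0^1 (-4*x*sin(π*x) + 2*sin(π*x)) dx. Term by term:
  ∫_0^1 2*sin(π*x) dx = 4/π;  ∫_0^1 -4*x*sin(π*x) dx = -4/π.
Sum: 4/π − 4/π = 0.
So RHS = -∫_0^1 v(x) φ(x) dx = 0.
LHS − RHS = 2/π ≠ 0, so the identity fails.
(For a valid weak derivative the identity must hold for EVERY test function, in particular this one. The failure shows v is NOT the weak derivative of u.)
Correct weak derivative would be u'(x) = 1 - 4*x.


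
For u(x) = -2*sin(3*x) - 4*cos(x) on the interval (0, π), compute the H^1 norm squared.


||u||_{H^1(0,π)}^2 = 36*π

u'(x) = 4*sin(x) - 6*cos(3*x).
Expand u² and (u')² and integrate term by term on (0, π), using: for integers n ≥ 1, ∫_0^π sin²(nx) dx = ∫_0^π cos²(nx) dx = π/2; for n ≠ n', ∫_0^π sin(nx)sin(n'x) dx = ∫_0^π cos(nx)cos(n'x) dx = 0; and by product-to-sum, ∫_0^π sin(nx)cos(n'x) dx = ½∫_0^π [sin((n+n')x) + sin((n−n')x)] dx, which is 0 when n+n' is even and 2n/(n²−n'²) when n+n' is odd (it need not vanish on (0, π)).
  u² squared terms: (-4)²·∫cos(x)² dx = 16·π/2 = 8*π;  (-2)²·∫sin(3x)² dx = 4·π/2 = 2*π.
  u² cross terms: 2·(-4)·(-2)·∫cos(x)·sin(3x) dx = 16·(0) = 0.
  So ∫_0^π u² dx = 8*π + 2*π + 0 = 10*π.
  (u')² squared terms: (-6)²·∫cos(3x)² dx = 36·π/2 = 18*π;  (4)²·∫sin(x)² dx = 16·π/2 = 8*π.
  (u')² cross terms: 2·(-6)·(4)·∫cos(3x)·sin(x) dx = -48·(0) = 0.
  So ∫_0^π (u')² dx = 18*π + 8*π + 0 = 26*π.
||u||_{H^1}^2 = (10*π) + (26*π) = 36*π.


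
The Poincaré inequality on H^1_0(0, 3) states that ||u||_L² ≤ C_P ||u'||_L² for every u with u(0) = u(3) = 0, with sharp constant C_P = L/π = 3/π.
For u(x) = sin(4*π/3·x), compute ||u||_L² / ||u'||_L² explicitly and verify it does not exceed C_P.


||u||_L² / ||u'||_L² = 3/(4*π) < C_P = 3/π.

u(x) = sin(4*π/3·x), so u'(x) = 4*π*cos(4*π*x/3)/3.
Writing u(x) = A·sin(kπx/L) with A = 1 and k = 4, use ∫_0^L sin²(kπx/L) dx = L/2 and ∫_0^L cos²(kπx/L) dx = L/2.
u² = 1·sin²(4*π/3·x) and (u')² = 16*π^2/9·cos²(4*π/3·x), and each of sin², cos² integrates to L/2 = 3/2 over (0, 3).
∫_0^3 u² dx = 3/2, so ||u||_L² = sqrt(6)/2.
∫_0^3 (u')² dx = 8*π^2/3, so ||u'||_L² = 2*sqrt(6)*π/3.
Ratio ||u||_L² / ||u'||_L² = 3/(4*π).
Sharp Poincaré constant on H^1_0(0, 3) is C_P = L/π = 3/π, achieved by sin(π/3·x).
This is the k = 4 harmonic; the ratio L/(kπ) is strictly less than C_P = L/π, consistent with the sharp inequality ||u||_L² ≤ C_P ||u'||_L².


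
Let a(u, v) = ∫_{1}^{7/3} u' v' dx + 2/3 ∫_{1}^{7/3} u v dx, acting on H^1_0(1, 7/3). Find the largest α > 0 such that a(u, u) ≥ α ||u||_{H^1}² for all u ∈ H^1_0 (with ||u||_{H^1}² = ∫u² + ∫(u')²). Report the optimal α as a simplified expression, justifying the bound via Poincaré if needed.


α = (32 + 27*π^2)/(3*(16 + 9*π^2))

Coercivity of a(·,·) on H^1_0(1, 7/3) means a(u, u) ≥ α ||u||_{H^1}² for every u ∈ H^1_0.
The interval has length L = 4/3, and Poincaré/coercivity depend only on L. Here a(u, u) = ∫(u')² + (2/3)·∫u².
Here 0 < c = 2/3 < 1. The condition a(u,u) ≥ α||u||_{H^1}² reads (1−α)∫(u')² ≥ (α−c)∫u². Any admissible α is ≤ 1 (rapidly oscillating u have ∫u²/∫(u')² → 0), and α = 1 would force 0 ≥ (1−c)∫u², impossible since c < 1; so 1−α > 0. By the sharp Poincaré inequality on H^1_0 of an interval of length L, ∫(u')² ≥ (π/L)²∫u² with equality for the first sine mode sin(π(x−x₀)/L) (x₀ the left endpoint), so the inequality holds for all u iff (1−α)(π/L)² ≥ α − c, i.e. α ≤ ((π/L)² + c)/((π/L)² + 1) = (1 + c(L/π)²)/(1 + (L/π)²). With (π/L)² = 9*π^2/16 and c = 2/3, the largest admissible constant is α = ((π/L)² + c)/((π/L)² + 1).
Simplifying, α = (32 + 27*π^2)/(3*(16 + 9*π^2)).


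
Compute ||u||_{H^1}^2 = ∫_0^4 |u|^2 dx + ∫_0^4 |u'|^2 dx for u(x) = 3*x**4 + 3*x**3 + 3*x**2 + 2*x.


||u||_{H^1}^2 = 109277264/105

The H^1 norm (squared) on an interval (0, L) is
  ||u||_{H^1}^2 = ∫_0^L u(x)^2 dx + ∫_0^L u'(x)^2 dx.
Compute u'(x) = 12*x**3 + 9*x**2 + 6*x + 2.
Then u(x)^2 = 9*x**8 + 18*x**7 + 27*x**6 + 30*x**5 + 21*x**4 + 12*x**3 + 4*x**2 and u'(x)^2 = 144*x**6 + 216*x**5 + 225*x**4 + 156*x**3 + 72*x**2 + 24*x + 4.
Integrate each monomial from 0 to 4 using ∫_0^4 c·x^n dx = c·4^(n+1)/(n+1):
  ∫_0^4 u(x)^2 dx = ∫_0^4 (9*x^8 + 18*x^7 + 27*x^6 + 30*x^5 + 21*x^4 + 12*x^3 + 4*x^2) dx. Term by term:
    ∫_0^4 9*x^8 dx = 262144;  ∫_0^4 18*x^7 dx = 147456;  ∫_0^4 27*x^6 dx = 442368/7;
    ∫_0^4 30*x^5 dx = 20480;  ∫_0^4 21*x^4 dx = 21504/5;  ∫_0^4 12*x^3 dx = 768;
    ∫_0^4 4*x^2 dx = 256/3.
  Sum: 262144 + 147456 + 442368/7 + 20480 + 21504/5 + 768 + 256/3 = 52335104/105.
  ∫_0^4 u'(x)^2 dx = ∫_0^4 (144*x^6 + 216*x^5 + 225*x^4 + 156*x^3 + 72*x^2 + 24*x + 4) dx. Term by term:
    ∫_0^4 144*x^6 dx = 2359296/7;  ∫_0^4 216*x^5 dx = 147456;  ∫_0^4 225*x^4 dx = 46080;
    ∫_0^4 156*x^3 dx = 9984;  ∫_0^4 72*x^2 dx = 1536;  ∫_0^4 24*x dx = 192;
    ∫_0^4 4 dx = 16.
  Sum: 2359296/7 + 147456 + 46080 + 9984 + 1536 + 192 + 16 = 3796144/7.
Adding: ||u||_{H^1}^2 = 52335104/105 + 3796144/7 = 109277264/105.


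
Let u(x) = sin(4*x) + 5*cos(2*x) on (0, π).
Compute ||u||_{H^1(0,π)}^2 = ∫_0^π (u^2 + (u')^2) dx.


||u||_{H^1(0,π)}^2 = 71*π

u'(x) = -10*sin(2*x) + 4*cos(4*x).
Expand u² and (u')² and integrate term by term on (0, π), using: for integers n ≥ 1, ∫_0^π sin²(nx) dx = ∫_0^π cos²(nx) dx = π/2; for n ≠ n', ∫_0^π sin(nx)sin(n'x) dx = ∫_0^π cos(nx)cos(n'x) dx = 0; and by product-to-sum, ∫_0^π sin(nx)cos(n'x) dx = ½∫_0^π [sin((n+n')x) + sin((n−n')x)] dx, which is 0 when n+n' is even and 2n/(n²−n'²) when n+n' is odd (it need not vanish on (0, π)).
  u² squared terms: (5)²·∫cos(2x)² dx = 25·π/2 = 25*π/2;  (1)²·∫sin(4x)² dx = 1·π/2 = π/2.
  u² cross terms: 2·(5)·(1)·∫cos(2x)·sin(4x) dx = 10·(0) = 0.
  So ∫_0^π u² dx = 25*π/2 + π/2 + 0 = 13*π.
  (u')² squared terms: (-10)²·∫sin(2x)² dx = 100·π/2 = 50*π;  (4)²·∫cos(4x)² dx = 16·π/2 = 8*π.
  (u')² cross terms: 2·(-10)·(4)·∫sin(2x)·cos(4x) dx = -80·(0) = 0.
  So ∫_0^π (u')² dx = 50*π + 8*π + 0 = 58*π.
||u||_{H^1}^2 = (13*π) + (58*π) = 71*π.


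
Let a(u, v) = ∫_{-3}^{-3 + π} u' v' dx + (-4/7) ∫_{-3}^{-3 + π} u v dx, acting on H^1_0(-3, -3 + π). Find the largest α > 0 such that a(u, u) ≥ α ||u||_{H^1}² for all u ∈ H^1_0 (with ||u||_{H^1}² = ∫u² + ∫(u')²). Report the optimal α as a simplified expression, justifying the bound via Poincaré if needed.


α = 3/14

Coercivity of a(·,·) on H^1_0(-3, -3 + π) means a(u, u) ≥ α ||u||_{H^1}² for every u ∈ H^1_0.
The interval has length L = π, and Poincaré/coercivity depend only on L. Here a(u, u) = ∫(u')² + (-4/7)·∫u².
Here c = -4/7 < 0 with |c| < (π/L)² = 1, so coercivity still holds. The condition a(u,u) ≥ α||u||_{H^1}² reads (1−α)∫(u')² ≥ (α−c)∫u². Any admissible α is ≤ 1 (rapidly oscillating u have ∫u²/∫(u')² → 0), and α = 1 would force 0 ≥ (1−c)∫u², impossible since c < 1; so 1−α > 0. By the sharp Poincaré inequality on H^1_0 of an interval of length L, ∫(u')² ≥ (π/L)²∫u² with equality for the first sine mode sin(π(x−x₀)/L) (x₀ the left endpoint), so the inequality holds for all u iff (1−α)(π/L)² ≥ α − c, i.e. α ≤ ((π/L)² + c)/((π/L)² + 1) = (1 + c(L/π)²)/(1 + (L/π)²). (Direct route, valid since c ≤ 0: Poincaré gives c∫u² ≥ c(L/π)²∫(u')², so a(u,u) ≥ (1 + c(L/π)²)∫(u')², while ||u||_{H^1}² ≤ (1 + (L/π)²)∫(u')²; dividing yields the same α.) With (π/L)² = 1 and c = -4/7, the largest admissible constant is α = ((π/L)² + c)/((π/L)² + 1).
Simplifying, α = 3/14.


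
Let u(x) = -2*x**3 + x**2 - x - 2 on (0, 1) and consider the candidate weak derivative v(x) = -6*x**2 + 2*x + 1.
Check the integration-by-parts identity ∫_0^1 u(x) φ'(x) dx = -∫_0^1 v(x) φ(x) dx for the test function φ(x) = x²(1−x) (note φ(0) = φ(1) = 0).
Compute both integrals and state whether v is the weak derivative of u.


LHS = 11/60, RHS = 1/60. No, v is not the weak derivative of u.

u(x) = -2*x**3 + x**2 - x - 2, classical derivative u'(x) = -6*x**2 + 2*x - 1.
φ(x) = x²(1−x), so φ'(x) = x*(2 - 3*x).
Note φ(0) = φ(1) = 0, so the boundary term u·φ vanishes.
LHS = ∫_0^1 u(x) φ'(x) dx = ∫_0^1 (6*x^5 - 7*x^4 + 5*x^3 + 4*x^2 - 4*x) dx. Term by term:
  ∫_0^1 6*x^5 dx = 1;  ∫_0^1 -7*x^4 dx = -7/5;  ∫_0^1 5*x^3 dx = 5/4;
  ∫_0^1 4*x^2 dx = 4/3;  ∫_0^1 -4*x dx = -2.
Sum: 1 − 7/5 + 5/4 + 4/3 − 2 = 11/60.
So LHS = 11/60.
∫_0^1 v(x) φ(x) dx = ∫_0^1 (6*x^5 - 8*x^4 + x^3 + x^2) dx. Term by term:
  ∫_0^1 6*x^5 dx = 1;  ∫_0^1 -8*x^4 dx = -8/5;  ∫_0^1 x^3 dx = 1/4;
  ∫_0^1 x^2 dx = 1/3.
Sum: 1 − 8/5 + 1/4 + 1/3 = -1/60.
So RHS = -∫_0^1 v(x) φ(x) dx = 1/60.
LHS − RHS = 1/6 ≠ 0, so the identity fails.
(For a valid weak derivative the identity must hold for EVERY test function, in particular this one. The failure shows v is NOT the weak derivative of u.)
Correct weak derivative would be u'(x) = -6*x**2 + 2*x - 1.


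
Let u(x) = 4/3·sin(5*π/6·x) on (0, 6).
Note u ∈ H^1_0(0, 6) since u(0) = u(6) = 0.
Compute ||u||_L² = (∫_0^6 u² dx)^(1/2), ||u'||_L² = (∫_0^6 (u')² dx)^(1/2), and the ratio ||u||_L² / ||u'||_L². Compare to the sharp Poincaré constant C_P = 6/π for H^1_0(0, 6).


||u||_L² / ||u'||_L² = 6/(5*π) < C_P = 6/π.

u(x) = 4/3·sin(5*π/6·x), so u'(x) = 10*π*cos(5*π*x/6)/9.
Writing u(x) = A·sin(kπx/L) with A = 4/3 and k = 5, use ∫_0^L sin²(kπx/L) dx = L/2 and ∫_0^L cos²(kπx/L) dx = L/2.
u² = 16/9·sin²(5*π/6·x) and (u')² = 100*π^2/81·cos²(5*π/6·x), and each of sin², cos² integrates to L/2 = 3 over (0, 6).
∫_0^6 u² dx = 16/3, so ||u||_L² = 4*sqrt(3)/3.
∫_0^6 (u')² dx = 100*π^2/27, so ||u'||_L² = 10*sqrt(3)*π/9.
Ratio ||u||_L² / ||u'||_L² = 6/(5*π).
Sharp Poincaré constant on H^1_0(0, 6) is C_P = L/π = 6/π, achieved by sin(π/6·x).
This is the k = 5 harmonic; the ratio L/(kπ) is strictly less than C_P = L/π, consistent with the sharp inequality ||u||_L² ≤ C_P ||u'||_L².


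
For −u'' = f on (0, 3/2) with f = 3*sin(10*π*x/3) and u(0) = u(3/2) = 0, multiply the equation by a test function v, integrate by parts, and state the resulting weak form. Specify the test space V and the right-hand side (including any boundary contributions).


V = H^1_0(0, 3/2) (so v(0) = v(3/2) = 0); weak form: ∫_0^3/2 u'v' dx = ∫_0^3/2 (3*sin(10*π*x/3)) v dx for all v ∈ V.

Multiply both sides by a test function v and integrate from 0 to 3/2:
  ∫_0^3/2 −u''(x) v(x) dx = ∫_0^3/2 f(x) v(x) dx.
Integrate the LHS by parts once:
  ∫_0^3/2 −u'' v dx = −[u'(x) v(x)]_0^3/2 + ∫_0^3/2 u'(x) v'(x) dx.
Thus ∫_0^3/2 u'(x) v'(x) dx = ∫_0^3/2 f(x) v(x) dx + [u'(x) v(x)]_0^3/2.
Choose V so that boundary terms are either known or forced to vanish.
u is Dirichlet: u(0) = u(3/2) = 0. Let V = H^1_0(0, 3/2); then v(0) = v(3/2) = 0, and [u' v]_0^3/2 = 0.
Weak formulation: find u (satisfying any essential BC) such that ∫_0^3/2 u'(x) v'(x) dx = ∫_0^3/2 f v dx for all v ∈ V.
Substituting f(x) = 3*sin(10*π*x/3), the right-hand side is ∫_0^3/2 (3*sin(10*π*x/3)) v dx.


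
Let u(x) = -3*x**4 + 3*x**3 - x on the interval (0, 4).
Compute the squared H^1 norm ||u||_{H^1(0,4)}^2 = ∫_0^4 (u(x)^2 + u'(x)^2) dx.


||u||_{H^1}^2 = 7265428/21

The H^1 norm (squared) on an interval (0, L) is
  ||u||_{H^1}^2 = ∫_0^L u(x)^2 dx + ∫_0^L u'(x)^2 dx.
Compute u'(x) = -12*x**3 + 9*x**2 - 1.
Then u(x)^2 = 9*x**8 - 18*x**7 + 9*x**6 + 6*x**5 - 6*x**4 + x**2 and u'(x)^2 = 144*x**6 - 216*x**5 + 81*x**4 + 24*x**3 - 18*x**2 + 1.
Integrate each monomial from 0 to 4 using ∫_0^4 c·x^n dx = c·4^(n+1)/(n+1):
  ∫_0^4 u(x)^2 dx = ∫_0^4 (9*x^8 - 18*x^7 + 9*x^6 + 6*x^5 - 6*x^4 + x^2) dx. Term by term:
    ∫_0^4 9*x^8 dx = 262144;  ∫_0^4 -18*x^7 dx = -147456;  ∫_0^4 9*x^6 dx = 147456/7;
    ∫_0^4 6*x^5 dx = 4096;  ∫_0^4 -6*x^4 dx = -6144/5;  ∫_0^4 x^2 dx = 64/3.
  Sum: 262144 − 147456 + 147456/7 + 4096 − 6144/5 + 64/3 = 14557376/105.
  ∫_0^4 u'(x)^2 dx = ∫_0^4 (144*x^6 - 216*x^5 + 81*x^4 + 24*x^3 - 18*x^2 + 1) dx. Term by term:
    ∫_0^4 144*x^6 dx = 2359296/7;  ∫_0^4 -216*x^5 dx = -147456;  ∫_0^4 81*x^4 dx = 82944/5;
    ∫_0^4 24*x^3 dx = 1536;  ∫_0^4 -18*x^2 dx = -384;  ∫_0^4 1 dx = 4.
  Sum: 2359296/7 − 147456 + 82944/5 + 1536 − 384 + 4 = 7256588/35.
Adding: ||u||_{H^1}^2 = 14557376/105 + 7256588/35 = 7265428/21.


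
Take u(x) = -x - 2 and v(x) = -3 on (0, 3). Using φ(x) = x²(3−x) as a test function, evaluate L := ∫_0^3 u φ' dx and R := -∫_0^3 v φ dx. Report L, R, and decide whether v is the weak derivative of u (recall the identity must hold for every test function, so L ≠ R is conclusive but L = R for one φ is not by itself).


LHS = 27/4, RHS = 81/4. No, v is not the weak derivative of u.

u(x) = -x - 2, classical derivative u'(x) = -1.
φ(x) = x²(3−x), so φ'(x) = 3*x*(2 - x).
Note φ(0) = φ(3) = 0, so the boundary term u·φ vanishes.
LHS = ∫_0^3 u(x) φ'(x) dx = ∫_0^3 (3*x^3 - 12*x) dx. Term by term:
  ∫_0^3 3*x^3 dx = 243/4;  ∫_0^3 -12*x dx = -54.
Sum: 243/4 − 54 = 27/4.
So LHS = 27/4.
∫_0^3 v(x) φ(x) dx = ∫_0^3 (3*x^3 - 9*x^2) dx. Term by term:
  ∫_0^3 3*x^3 dx = 243/4;  ∫_0^3 -9*x^2 dx = -81.
Sum: 243/4 − 81 = -81/4.
So RHS = -∫_0^3 v(x) φ(x) dx = 81/4.
LHS − RHS = -27/2 ≠ 0, so the identity fails.
(For a valid weak derivative the identity must hold for EVERY test function, in particular this one. The failure shows v is NOT the weak derivative of u.)
Correct weak derivative would be u'(x) = -1.


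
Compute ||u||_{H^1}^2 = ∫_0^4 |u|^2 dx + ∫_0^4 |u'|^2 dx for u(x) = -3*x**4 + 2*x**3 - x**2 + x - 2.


||u||_{H^1}^2 = 6548012/15

The H^1 norm (squared) on an interval (0, L) is
  ||u||_{H^1}^2 = ∫_0^L u(x)^2 dx + ∫_0^L u'(x)^2 dx.
Compute u'(x) = -12*x**3 + 6*x**2 - 2*x + 1.
Then u(x)^2 = 9*x**8 - 12*x**7 + 10*x**6 - 10*x**5 + 17*x**4 - 10*x**3 + 5*x**2 - 4*x + 4 and u'(x)^2 = 144*x**6 - 144*x**5 + 84*x**4 - 48*x**3 + 16*x**2 - 4*x + 1.
Integrate each monomial from 0 to 4 using ∫_0^4 c·x^n dx = c·4^(n+1)/(n+1):
  ∫_0^4 u(x)^2 dx = ∫_0^4 (9*x^8 - 12*x^7 + 10*x^6 - 10*x^5 + 17*x^4 - 10*x^3 + 5*x^2 - 4*x + 4) dx. Term by term:
    ∫_0^4 9*x^8 dx = 262144;  ∫_0^4 -12*x^7 dx = -98304;  ∫_0^4 10*x^6 dx = 163840/7;
    ∫_0^4 -10*x^5 dx = -20480/3;  ∫_0^4 17*x^4 dx = 17408/5;  ∫_0^4 -10*x^3 dx = -640;
    ∫_0^4 5*x^2 dx = 320/3;  ∫_0^4 -4*x dx = -32;  ∫_0^4 4 dx = 16.
  Sum: 262144 − 98304 + 163840/7 − 20480/3 + 17408/5 − 640 + 320/3 − 32 + 16 = 6417296/35.
  ∫_0^4 u'(x)^2 dx = ∫_0^4 (144*x^6 - 144*x^5 + 84*x^4 - 48*x^3 + 16*x^2 - 4*x + 1) dx. Term by term:
    ∫_0^4 144*x^6 dx = 2359296/7;  ∫_0^4 -144*x^5 dx = -98304;  ∫_0^4 84*x^4 dx = 86016/5;
    ∫_0^4 -48*x^3 dx = -3072;  ∫_0^4 16*x^2 dx = 1024/3;  ∫_0^4 -4*x dx = -32;
    ∫_0^4 1 dx = 4.
  Sum: 2359296/7 − 98304 + 86016/5 − 3072 + 1024/3 − 32 + 4 = 26584196/105.
Adding: ||u||_{H^1}^2 = 6417296/35 + 26584196/105 = 6548012/15.


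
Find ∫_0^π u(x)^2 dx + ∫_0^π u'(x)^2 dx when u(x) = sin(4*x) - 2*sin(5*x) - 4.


||u||_{H^1(0,π)}^2 = 32/5 + 153*π/2

u'(x) = 4*cos(4*x) - 10*cos(5*x).
Expand u² and (u')² and integrate term by term on (0, π), using: for integers n ≥ 1, ∫_0^π sin²(nx) dx = ∫_0^π cos²(nx) dx = π/2; for n ≠ n', ∫_0^π sin(nx)sin(n'x) dx = ∫_0^π cos(nx)cos(n'x) dx = 0; and by product-to-sum, ∫_0^π sin(nx)cos(n'x) dx = ½∫_0^π [sin((n+n')x) + sin((n−n')x)] dx, which is 0 when n+n' is even and 2n/(n²−n'²) when n+n' is odd (it need not vanish on (0, π)). For the constant mode: ∫_0^π 1 dx = π, ∫_0^π cos(nx) dx = 0, ∫_0^π sin(nx) dx = (1−(−1)^n)/n.
  u² squared terms: (-4)²·∫1 dx = 16·π = 16*π;  (-2)²·∫sin(5x)² dx = 4·π/2 = 2*π;  (1)²·∫sin(4x)² dx = 1·π/2 = π/2.
  u² cross terms: 2·(-4)·(-2)·∫1·sin(5x) dx = 16·(2/5) = 32/5;  2·(-4)·(1)·∫1·sin(4x) dx = -8·(0) = 0;  2·(-2)·(1)·∫sin(5x)·sin(4x) dx = -4·(0) = 0.
  So ∫_0^π u² dx = 16*π + 2*π + π/2 + 32/5 + 0 + 0 = 32/5 + 37*π/2.
  (u')² squared terms: (-10)²·∫cos(5x)² dx = 100·π/2 = 50*π;  (4)²·∫cos(4x)² dx = 16·π/2 = 8*π.
  (u')² cross terms: 2·(-10)·(4)·∫cos(5x)·cos(4x) dx = -80·(0) = 0.
  So ∫_0^π (u')² dx = 50*π + 8*π + 0 = 58*π.
||u||_{H^1}^2 = (32/5 + 37*π/2) + (58*π) = 32/5 + 153*π/2.
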